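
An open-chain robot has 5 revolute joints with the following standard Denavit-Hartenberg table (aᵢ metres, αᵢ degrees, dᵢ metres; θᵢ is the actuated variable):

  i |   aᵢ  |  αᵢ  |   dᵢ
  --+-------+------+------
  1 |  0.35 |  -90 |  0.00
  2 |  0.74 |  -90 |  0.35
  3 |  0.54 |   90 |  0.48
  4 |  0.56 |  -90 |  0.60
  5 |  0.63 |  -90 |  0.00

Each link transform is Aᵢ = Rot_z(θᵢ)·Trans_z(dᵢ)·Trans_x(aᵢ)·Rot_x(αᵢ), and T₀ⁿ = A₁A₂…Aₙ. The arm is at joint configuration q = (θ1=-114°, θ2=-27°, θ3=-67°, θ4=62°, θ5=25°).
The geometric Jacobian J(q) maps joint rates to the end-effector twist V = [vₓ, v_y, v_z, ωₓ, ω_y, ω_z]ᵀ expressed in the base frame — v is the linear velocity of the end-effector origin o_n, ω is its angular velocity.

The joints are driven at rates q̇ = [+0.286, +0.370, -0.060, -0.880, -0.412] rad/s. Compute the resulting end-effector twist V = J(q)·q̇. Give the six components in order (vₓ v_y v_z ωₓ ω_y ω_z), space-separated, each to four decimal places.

o_n = [0.6156, -2.2222, -0.9310]
J₁: ẑ×o_n = [2.2222, 0.6156, -0.0000], ω = ẑ
J2: z=[0.9135, -0.4067, 0.0000] o=[-0.1424, -0.3197, 0.0000] → [0.3787, 0.8505, -1.4297, 0.9135, -0.4067, 0.0000]
J3: z=[-0.1847, -0.4147, -0.8910] o=[-0.0908, -1.0644, 0.3360] → [-0.5061, -0.8633, 0.5068, -0.1847, -0.4147, -0.8910]
J4: z=[0.6905, 0.5903, -0.4179] o=[0.1982, -1.6374, 0.0041] → [-0.7964, 0.4713, -0.6502, 0.6905, 0.5903, -0.4179]
J5: z=[-0.7042, 0.4167, -0.5749] o=[0.7051, -1.6703, -0.6406] → [-0.4383, -0.1530, 0.4259, -0.7042, 0.4167, -0.5749]
V = J·q̇ = [1.6874, 0.1909, -0.1627, 0.0315, -0.8168, 0.9441]

1.6874 0.1909 -0.1627 0.0315 -0.8168 0.9441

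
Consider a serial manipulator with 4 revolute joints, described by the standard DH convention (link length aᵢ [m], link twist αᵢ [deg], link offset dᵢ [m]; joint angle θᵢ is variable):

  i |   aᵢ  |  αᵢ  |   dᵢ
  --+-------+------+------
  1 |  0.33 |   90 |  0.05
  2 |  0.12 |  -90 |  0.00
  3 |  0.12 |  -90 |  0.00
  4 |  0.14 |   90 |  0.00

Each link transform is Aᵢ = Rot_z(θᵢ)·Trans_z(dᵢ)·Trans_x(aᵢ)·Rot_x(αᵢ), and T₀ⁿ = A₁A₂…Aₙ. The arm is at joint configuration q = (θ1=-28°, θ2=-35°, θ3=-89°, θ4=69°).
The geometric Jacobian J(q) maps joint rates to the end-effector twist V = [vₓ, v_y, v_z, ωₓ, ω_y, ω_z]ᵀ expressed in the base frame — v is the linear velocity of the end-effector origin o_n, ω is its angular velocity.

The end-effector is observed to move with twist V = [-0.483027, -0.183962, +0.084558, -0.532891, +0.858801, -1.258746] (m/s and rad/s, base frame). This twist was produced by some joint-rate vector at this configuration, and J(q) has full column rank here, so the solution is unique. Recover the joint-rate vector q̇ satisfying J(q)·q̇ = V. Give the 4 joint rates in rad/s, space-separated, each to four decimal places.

-0.9000 -0.5170 -0.7950 -0.5100

o_n = [0.2342, -0.3173, -0.1276]
J₁: ẑ×o_n = [0.3173, 0.2342, -0.0000], ω = ẑ
J2: z=[-0.4695, -0.8829, 0.0000] o=[0.2914, -0.1549, 0.0500] → [0.1568, -0.0834, 0.0258, -0.4695, -0.8829, 0.0000]
J3: z=[0.5064, -0.2693, 0.8192] o=[0.3782, -0.2011, -0.0188] → [0.1245, -0.0628, -0.0976, 0.5064, -0.2693, 0.8192]
J4: z=[0.7314, -0.3691, -0.5735] o=[0.3234, -0.3078, -0.0200] → [0.0343, 0.1298, -0.0398, 0.7314, -0.3691, -0.5735]
q̇ = J⁺·V = [-0.9000, -0.5170, -0.7950, -0.5100]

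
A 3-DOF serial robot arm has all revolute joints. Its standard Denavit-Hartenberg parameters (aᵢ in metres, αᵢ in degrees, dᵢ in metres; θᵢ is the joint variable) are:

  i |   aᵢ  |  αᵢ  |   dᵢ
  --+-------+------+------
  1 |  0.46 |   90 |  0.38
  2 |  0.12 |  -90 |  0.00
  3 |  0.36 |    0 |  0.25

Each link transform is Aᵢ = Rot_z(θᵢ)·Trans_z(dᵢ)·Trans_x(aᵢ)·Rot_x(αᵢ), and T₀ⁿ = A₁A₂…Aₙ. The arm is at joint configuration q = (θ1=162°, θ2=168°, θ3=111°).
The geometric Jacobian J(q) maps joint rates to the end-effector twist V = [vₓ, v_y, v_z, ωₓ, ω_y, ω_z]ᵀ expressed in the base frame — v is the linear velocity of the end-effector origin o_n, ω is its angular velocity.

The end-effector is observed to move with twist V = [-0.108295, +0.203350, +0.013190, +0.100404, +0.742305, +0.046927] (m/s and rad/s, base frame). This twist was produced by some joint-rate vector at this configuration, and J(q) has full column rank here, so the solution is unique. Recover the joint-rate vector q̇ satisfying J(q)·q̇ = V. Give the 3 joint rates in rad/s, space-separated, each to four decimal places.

o_n = [-0.5003, -0.1908, 0.1336]
J₁: ẑ×o_n = [0.1908, -0.5003, 0.0000], ω = ẑ
J2: z=[0.3090, 0.9511, 0.0000] o=[-0.4375, 0.1421, 0.3800] → [-0.2344, 0.0761, -0.0432, 0.3090, 0.9511, 0.0000]
J3: z=[0.1977, -0.0642, -0.9781] o=[-0.3259, 0.1059, 0.4049] → [-0.2728, 0.2243, -0.0699, 0.1977, -0.0642, -0.9781]
q̇ = J⁺·V = [-0.5830, 0.7370, -0.6440]

-0.5830 0.7370 -0.6440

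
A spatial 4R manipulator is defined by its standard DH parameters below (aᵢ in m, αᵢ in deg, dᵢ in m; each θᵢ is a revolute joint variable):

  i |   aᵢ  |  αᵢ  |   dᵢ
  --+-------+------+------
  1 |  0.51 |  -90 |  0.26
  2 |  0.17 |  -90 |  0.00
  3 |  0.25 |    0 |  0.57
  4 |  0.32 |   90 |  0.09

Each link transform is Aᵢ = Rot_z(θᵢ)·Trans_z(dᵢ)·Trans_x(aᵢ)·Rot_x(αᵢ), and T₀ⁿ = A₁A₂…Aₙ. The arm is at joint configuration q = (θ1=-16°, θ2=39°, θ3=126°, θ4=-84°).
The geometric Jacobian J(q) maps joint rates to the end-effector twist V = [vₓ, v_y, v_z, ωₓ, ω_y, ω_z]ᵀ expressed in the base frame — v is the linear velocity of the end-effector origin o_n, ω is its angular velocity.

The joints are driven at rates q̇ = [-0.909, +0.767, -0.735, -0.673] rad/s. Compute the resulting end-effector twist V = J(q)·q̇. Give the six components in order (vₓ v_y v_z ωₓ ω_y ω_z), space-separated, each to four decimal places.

-0.5387 0.1092 -0.1202 1.0632 0.4931 0.1852

o_n = [0.1711, -0.4822, -0.4171]
J₁: ẑ×o_n = [0.4822, 0.1711, -0.0000], ω = ẑ
J2: z=[0.2756, 0.9613, 0.0000] o=[0.4902, -0.1406, 0.2600] → [-0.6509, 0.1866, 0.2126, 0.2756, 0.9613, 0.0000]
J3: z=[-0.6049, 0.1735, -0.7771] o=[0.6172, -0.1770, 0.1530] → [-0.3361, 0.0019, 0.2620, -0.6049, 0.1735, -0.7771]
J4: z=[-0.6049, 0.1735, -0.7771] o=[0.1069, -0.2411, -0.1975] → [-0.2255, -0.1827, 0.1348, -0.6049, 0.1735, -0.7771]
V = J·q̇ = [-0.5387, 0.1092, -0.1202, 1.0632, 0.4931, 0.1852]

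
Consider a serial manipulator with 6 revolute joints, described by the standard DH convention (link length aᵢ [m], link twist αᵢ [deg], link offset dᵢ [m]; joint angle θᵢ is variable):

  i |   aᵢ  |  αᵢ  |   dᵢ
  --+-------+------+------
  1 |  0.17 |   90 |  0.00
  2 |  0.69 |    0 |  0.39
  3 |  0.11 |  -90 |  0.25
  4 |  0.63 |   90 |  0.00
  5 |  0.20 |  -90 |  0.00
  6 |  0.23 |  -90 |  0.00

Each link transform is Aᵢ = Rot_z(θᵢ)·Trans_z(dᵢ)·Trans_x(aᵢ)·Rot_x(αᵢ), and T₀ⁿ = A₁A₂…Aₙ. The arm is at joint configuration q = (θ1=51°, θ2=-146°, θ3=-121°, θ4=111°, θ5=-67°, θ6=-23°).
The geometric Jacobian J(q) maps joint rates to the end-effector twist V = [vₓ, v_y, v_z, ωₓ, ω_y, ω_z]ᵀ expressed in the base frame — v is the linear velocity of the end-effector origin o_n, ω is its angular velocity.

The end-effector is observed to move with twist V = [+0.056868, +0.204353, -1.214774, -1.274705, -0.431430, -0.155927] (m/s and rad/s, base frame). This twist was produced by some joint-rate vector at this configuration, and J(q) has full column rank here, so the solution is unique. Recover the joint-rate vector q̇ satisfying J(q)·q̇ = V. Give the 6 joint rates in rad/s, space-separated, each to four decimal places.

o_n = [-0.1133, 0.0675, -0.4554]
J₁: ẑ×o_n = [-0.0675, -0.1133, 0.0000], ω = ẑ
J2: z=[0.7771, -0.6293, 0.0000] o=[0.1070, 0.1321, 0.0000] → [0.2866, 0.3539, -0.1889, 0.7771, -0.6293, 0.0000]
J3: z=[0.7771, -0.6293, 0.0000] o=[0.0501, -0.5579, -0.3858] → [0.0438, 0.0541, 0.3832, 0.7771, -0.6293, 0.0000]
J4: z=[-0.6285, -0.7761, -0.0523] o=[0.2407, -0.7197, -0.2760] → [0.1804, -0.0942, -0.7695, -0.6285, -0.7761, -0.0523]
J5: z=[-0.3093, 0.1876, 0.9323] o=[-0.2089, -0.3404, -0.5015] → [-0.3716, 0.1033, -0.1440, -0.3093, 0.1876, 0.9323]
J6: z=[-0.9025, 0.2510, -0.3499] o=[-0.1490, -0.1504, -0.5198] → [0.0924, 0.0456, -0.2056, -0.9025, 0.2510, -0.3499]
q̇ = J⁺·V = [-0.7150, 0.4110, -0.5380, 0.9660, 0.7890, 0.3600]

-0.7150 0.4110 -0.5380 0.9660 0.7890 0.3600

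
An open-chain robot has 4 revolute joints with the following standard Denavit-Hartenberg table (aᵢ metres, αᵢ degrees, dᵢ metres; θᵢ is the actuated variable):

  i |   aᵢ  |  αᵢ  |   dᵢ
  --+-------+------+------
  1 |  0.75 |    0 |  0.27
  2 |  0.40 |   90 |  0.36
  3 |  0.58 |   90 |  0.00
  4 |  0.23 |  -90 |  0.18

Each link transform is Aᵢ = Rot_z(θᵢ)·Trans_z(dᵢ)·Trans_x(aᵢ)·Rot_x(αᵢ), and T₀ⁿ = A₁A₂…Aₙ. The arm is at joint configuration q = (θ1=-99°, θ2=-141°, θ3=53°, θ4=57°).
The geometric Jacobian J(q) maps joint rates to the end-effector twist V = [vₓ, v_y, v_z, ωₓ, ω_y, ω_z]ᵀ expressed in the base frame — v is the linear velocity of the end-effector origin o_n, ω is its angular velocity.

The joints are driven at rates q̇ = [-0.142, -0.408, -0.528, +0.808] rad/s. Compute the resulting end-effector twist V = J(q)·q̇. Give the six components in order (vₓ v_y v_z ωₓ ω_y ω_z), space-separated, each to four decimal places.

0.4235 0.3684 -0.4245 -0.7799 0.2948 -1.0363

o_n = [-0.4344, 0.1942, 1.0849]
J₁: ẑ×o_n = [-0.1942, -0.4344, 0.0000], ω = ẑ
J2: z=[0.0000, 0.0000, 1.0000] o=[-0.1173, -0.7408, 0.2700] → [-0.9349, -0.3170, 0.0000, 0.0000, 0.0000, 1.0000]
J3: z=[0.8660, 0.5000, 0.0000] o=[-0.3173, -0.3944, 0.6300] → [0.2275, -0.3940, 0.5682, 0.8660, 0.5000, 0.0000]
J4: z=[-0.3993, 0.6916, -0.6018] o=[-0.4919, -0.0921, 1.0932] → [0.1665, -0.0379, -0.1541, -0.3993, 0.6916, -0.6018]
V = J·q̇ = [0.4235, 0.3684, -0.4245, -0.7799, 0.2948, -1.0363]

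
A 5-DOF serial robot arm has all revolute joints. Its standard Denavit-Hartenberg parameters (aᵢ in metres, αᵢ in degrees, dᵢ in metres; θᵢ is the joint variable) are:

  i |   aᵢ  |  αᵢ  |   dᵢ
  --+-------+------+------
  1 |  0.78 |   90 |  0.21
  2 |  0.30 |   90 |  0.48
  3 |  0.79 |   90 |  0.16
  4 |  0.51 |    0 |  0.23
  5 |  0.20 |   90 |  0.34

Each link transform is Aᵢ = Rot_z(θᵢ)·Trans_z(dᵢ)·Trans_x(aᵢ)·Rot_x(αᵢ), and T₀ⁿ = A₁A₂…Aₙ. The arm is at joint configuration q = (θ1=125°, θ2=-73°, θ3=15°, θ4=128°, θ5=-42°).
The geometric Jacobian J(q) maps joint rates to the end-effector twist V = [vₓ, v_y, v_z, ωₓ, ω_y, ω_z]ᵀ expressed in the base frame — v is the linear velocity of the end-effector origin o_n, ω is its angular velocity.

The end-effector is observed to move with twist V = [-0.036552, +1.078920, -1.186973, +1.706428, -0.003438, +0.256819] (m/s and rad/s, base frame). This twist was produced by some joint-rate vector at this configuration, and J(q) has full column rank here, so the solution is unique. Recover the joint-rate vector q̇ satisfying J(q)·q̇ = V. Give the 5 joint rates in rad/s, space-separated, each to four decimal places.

0.3810 0.7680 0.9750 -0.6960 0.0460

o_n = [-0.1381, 0.2953, -0.8932]
J₁: ẑ×o_n = [-0.2953, -0.1381, 0.0000], ω = ẑ
J2: z=[0.8192, 0.5736, 0.0000] o=[-0.4474, 0.6389, 0.2100] → [-0.6328, 0.9037, -0.4589, 0.8192, 0.5736, 0.0000]
J3: z=[0.5485, -0.7834, -0.2924] o=[-0.1045, 0.9861, -0.0769] → [0.4375, 0.4576, -0.4052, 0.5485, -0.7834, -0.2924]
J4: z=[-0.8346, -0.4920, -0.2475] o=[0.0228, 1.1608, -0.8534] → [-0.1947, 0.0066, 0.6432, -0.8346, -0.4920, -0.2475]
J5: z=[-0.8346, -0.4920, -0.2475] o=[0.0355, 0.6136, -0.7378] → [-0.0023, -0.0867, 0.1802, -0.8346, -0.4920, -0.2475]
q̇ = J⁺·V = [0.3810, 0.7680, 0.9750, -0.6960, 0.0460]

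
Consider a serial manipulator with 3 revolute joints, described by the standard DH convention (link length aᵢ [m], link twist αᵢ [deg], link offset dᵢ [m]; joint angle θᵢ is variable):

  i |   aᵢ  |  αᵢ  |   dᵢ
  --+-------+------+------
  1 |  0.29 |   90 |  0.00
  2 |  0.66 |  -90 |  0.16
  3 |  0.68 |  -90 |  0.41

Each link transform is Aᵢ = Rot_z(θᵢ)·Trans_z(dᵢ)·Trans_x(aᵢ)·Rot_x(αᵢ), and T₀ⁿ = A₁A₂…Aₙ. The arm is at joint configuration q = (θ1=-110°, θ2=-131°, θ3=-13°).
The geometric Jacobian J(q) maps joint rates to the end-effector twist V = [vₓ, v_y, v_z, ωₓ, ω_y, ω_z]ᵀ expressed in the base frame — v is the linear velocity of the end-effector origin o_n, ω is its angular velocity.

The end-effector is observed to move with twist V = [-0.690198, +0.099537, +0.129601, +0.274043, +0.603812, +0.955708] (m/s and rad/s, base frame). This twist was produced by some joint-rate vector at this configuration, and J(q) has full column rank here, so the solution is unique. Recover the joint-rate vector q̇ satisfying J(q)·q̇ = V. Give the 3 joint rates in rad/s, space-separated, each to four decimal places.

o_n = [-0.2023, 0.3591, -1.2671]
J₁: ẑ×o_n = [-0.3591, -0.2023, 0.0000], ω = ẑ
J2: z=[-0.9397, 0.3420, 0.0000] o=[-0.0992, -0.2725, 0.0000] → [-0.4334, -1.1907, -0.5583, -0.9397, 0.3420, 0.0000]
J3: z=[-0.2581, -0.7092, -0.6561] o=[-0.1014, 0.1891, -0.4981] → [0.6569, -0.1323, -0.1154, -0.2581, -0.7092, -0.6561]
q̇ = J⁺·V = [0.3810, -0.0510, -0.8760]

0.3810 -0.0510 -0.8760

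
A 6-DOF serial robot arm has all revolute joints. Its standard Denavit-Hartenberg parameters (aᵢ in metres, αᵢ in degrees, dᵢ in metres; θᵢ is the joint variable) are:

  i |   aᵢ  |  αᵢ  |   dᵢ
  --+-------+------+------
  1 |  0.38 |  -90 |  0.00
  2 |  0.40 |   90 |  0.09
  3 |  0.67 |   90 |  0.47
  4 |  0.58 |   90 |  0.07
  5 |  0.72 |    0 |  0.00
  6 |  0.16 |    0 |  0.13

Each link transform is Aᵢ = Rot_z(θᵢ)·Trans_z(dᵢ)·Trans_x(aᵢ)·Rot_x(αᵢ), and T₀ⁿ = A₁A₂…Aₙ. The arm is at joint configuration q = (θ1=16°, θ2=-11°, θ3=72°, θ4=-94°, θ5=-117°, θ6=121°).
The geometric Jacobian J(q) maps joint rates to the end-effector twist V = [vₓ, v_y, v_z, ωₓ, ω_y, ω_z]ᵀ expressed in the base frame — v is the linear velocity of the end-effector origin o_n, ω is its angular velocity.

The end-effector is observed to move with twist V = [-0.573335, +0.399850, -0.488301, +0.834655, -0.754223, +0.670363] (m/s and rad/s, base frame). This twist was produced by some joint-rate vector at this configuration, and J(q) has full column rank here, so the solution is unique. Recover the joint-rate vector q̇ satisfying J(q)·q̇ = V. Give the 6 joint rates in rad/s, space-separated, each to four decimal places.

o_n = [0.1700, 0.8286, 0.0709]
J₁: ẑ×o_n = [-0.8286, 0.1700, 0.0000], ω = ẑ
J2: z=[-0.2756, 0.9613, 0.0000] o=[0.3653, 0.1047, 0.0000] → [0.0681, 0.0195, -0.0118, -0.2756, 0.9613, 0.0000]
J3: z=[-0.1834, -0.0526, 0.9816] o=[0.7179, 0.2995, 0.0763] → [-0.5191, -0.5388, -0.1259, -0.1834, -0.0526, 0.9816]
J4: z=[0.9826, -0.0397, 0.1815] o=[0.6514, 0.9433, 0.5772] → [0.0409, 0.4101, -0.1318, 0.9826, -0.0397, 0.1815]
J5: z=[-0.0422, -0.9991, 0.0097] o=[0.8251, 0.9306, 0.0196] → [-0.0503, -0.0042, -0.6502, -0.0422, -0.9991, 0.0097]
J6: z=[-0.0422, -0.9991, 0.0097] o=[0.1357, 0.9617, 0.2246] → [0.1548, -0.0061, 0.0399, -0.0422, -0.9991, 0.0097]
q̇ = J⁺·V = [0.5950, -0.5720, -0.0520, 0.6870, 0.6060, -0.4260]

0.5950 -0.5720 -0.0520 0.6870 0.6060 -0.4260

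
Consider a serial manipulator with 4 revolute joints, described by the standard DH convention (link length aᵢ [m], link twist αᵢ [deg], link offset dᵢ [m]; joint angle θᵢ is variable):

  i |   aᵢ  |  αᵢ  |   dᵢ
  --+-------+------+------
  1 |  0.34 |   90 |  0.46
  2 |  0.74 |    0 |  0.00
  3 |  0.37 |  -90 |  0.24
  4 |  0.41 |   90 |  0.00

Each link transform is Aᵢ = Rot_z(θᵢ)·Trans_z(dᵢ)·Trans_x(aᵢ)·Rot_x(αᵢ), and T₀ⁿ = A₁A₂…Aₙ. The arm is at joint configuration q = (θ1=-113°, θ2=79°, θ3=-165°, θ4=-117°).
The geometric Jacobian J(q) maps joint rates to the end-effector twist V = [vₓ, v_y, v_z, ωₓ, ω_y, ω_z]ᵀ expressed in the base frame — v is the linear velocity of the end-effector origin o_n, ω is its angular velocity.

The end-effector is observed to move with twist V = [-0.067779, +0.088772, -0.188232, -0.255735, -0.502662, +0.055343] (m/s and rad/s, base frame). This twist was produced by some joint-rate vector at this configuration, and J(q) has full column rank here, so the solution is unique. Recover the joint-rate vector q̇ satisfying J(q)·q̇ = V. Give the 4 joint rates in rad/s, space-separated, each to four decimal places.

0.0160 0.1190 -0.0800 0.5640

o_n = [-0.7502, -0.2182, 1.0030]
J₁: ẑ×o_n = [0.2182, -0.7502, 0.0000], ω = ẑ
J2: z=[-0.9205, 0.3907, 0.0000] o=[-0.1328, -0.3130, 0.4600] → [0.2122, 0.4998, 0.1540, -0.9205, 0.3907, 0.0000]
J3: z=[-0.9205, 0.3907, 0.0000] o=[-0.1880, -0.4429, 1.1864] → [-0.0717, -0.1688, 0.0128, -0.9205, 0.3907, 0.0000]
J4: z=[-0.3898, -0.9183, 0.0698] o=[-0.4190, -0.3729, 0.8173] → [-0.1813, 0.0493, -0.3644, -0.3898, -0.9183, 0.0698]
q̇ = J⁺·V = [0.0160, 0.1190, -0.0800, 0.5640]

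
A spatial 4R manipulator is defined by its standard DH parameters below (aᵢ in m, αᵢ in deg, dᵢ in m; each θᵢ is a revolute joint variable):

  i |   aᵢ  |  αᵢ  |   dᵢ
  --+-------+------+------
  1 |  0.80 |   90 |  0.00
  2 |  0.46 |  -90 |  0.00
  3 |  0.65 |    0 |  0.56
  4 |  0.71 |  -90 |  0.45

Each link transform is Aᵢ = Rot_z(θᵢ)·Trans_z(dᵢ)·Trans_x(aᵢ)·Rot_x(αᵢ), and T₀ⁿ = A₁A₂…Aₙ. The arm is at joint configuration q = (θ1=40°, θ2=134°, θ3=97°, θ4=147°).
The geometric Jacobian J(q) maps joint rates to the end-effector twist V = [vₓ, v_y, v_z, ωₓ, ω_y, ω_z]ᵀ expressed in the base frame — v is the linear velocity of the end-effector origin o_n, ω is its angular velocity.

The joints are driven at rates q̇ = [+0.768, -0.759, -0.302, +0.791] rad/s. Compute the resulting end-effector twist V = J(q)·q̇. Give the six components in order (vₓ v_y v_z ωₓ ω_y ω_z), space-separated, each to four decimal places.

o_n = [0.0148, 0.0215, -0.6516]
J₁: ẑ×o_n = [-0.0215, 0.0148, 0.0000], ω = ẑ
J2: z=[0.6428, -0.7660, 0.0000] o=[0.6128, 0.5142, 0.0000] → [0.4991, 0.4188, -0.7748, 0.6428, -0.7660, 0.0000]
J3: z=[-0.5510, -0.4624, -0.6947] o=[0.3681, 0.3088, 0.3309] → [0.2547, -0.2960, -0.0050, -0.5510, -0.4624, -0.6947]
J4: z=[-0.5510, -0.4624, -0.6947] o=[-0.3131, 0.5795, -0.1151] → [-0.1395, -0.5234, 0.4590, -0.5510, -0.4624, -0.6947]
V = J·q̇ = [-0.5827, -0.6311, 0.9527, -0.7573, 0.3553, 0.4283]

-0.5827 -0.6311 0.9527 -0.7573 0.3553 0.4283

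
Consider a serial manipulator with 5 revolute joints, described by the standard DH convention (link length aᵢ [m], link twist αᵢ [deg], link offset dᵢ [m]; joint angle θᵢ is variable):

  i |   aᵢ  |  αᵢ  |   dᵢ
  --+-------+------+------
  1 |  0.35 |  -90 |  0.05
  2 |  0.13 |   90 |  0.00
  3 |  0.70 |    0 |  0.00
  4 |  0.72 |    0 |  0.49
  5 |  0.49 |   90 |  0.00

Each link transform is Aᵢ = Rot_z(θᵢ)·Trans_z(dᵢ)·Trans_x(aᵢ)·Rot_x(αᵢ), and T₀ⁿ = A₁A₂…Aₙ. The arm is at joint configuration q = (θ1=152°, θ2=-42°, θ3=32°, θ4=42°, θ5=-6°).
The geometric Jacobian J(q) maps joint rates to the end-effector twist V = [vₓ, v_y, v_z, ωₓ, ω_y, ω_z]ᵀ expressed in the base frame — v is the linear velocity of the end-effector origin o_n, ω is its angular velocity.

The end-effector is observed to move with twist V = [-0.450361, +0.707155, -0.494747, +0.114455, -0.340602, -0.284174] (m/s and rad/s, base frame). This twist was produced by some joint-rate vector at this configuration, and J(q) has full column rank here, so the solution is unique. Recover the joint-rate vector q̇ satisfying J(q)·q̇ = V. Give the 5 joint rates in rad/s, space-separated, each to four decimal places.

o_n = [-1.4574, -0.9436, 1.1540]
J₁: ẑ×o_n = [0.9436, -1.4574, 0.0000], ω = ẑ
J2: z=[-0.4695, -0.8829, 0.0000] o=[-0.3090, 0.1643, 0.0500] → [-0.9747, 0.5183, -0.4938, -0.4695, -0.8829, 0.0000]
J3: z=[0.5908, -0.3141, 0.7431] o=[-0.3943, 0.2097, 0.1370] → [0.5376, -1.3908, -1.0153, 0.5908, -0.3141, 0.7431]
J4: z=[0.5908, -0.3141, 0.7431] o=[-0.9580, 0.0893, 0.5342] → [0.5729, -0.7373, -0.7671, 0.5908, -0.3141, 0.7431]
J5: z=[0.5908, -0.3141, 0.7431] o=[-1.1236, -0.6065, 1.0311] → [0.2119, -0.3206, -0.3040, 0.5908, -0.3141, 0.7431]
q̇ = J⁺·V = [-0.5740, 0.2470, -0.2240, 0.8930, -0.2790]

-0.5740 0.2470 -0.2240 0.8930 -0.2790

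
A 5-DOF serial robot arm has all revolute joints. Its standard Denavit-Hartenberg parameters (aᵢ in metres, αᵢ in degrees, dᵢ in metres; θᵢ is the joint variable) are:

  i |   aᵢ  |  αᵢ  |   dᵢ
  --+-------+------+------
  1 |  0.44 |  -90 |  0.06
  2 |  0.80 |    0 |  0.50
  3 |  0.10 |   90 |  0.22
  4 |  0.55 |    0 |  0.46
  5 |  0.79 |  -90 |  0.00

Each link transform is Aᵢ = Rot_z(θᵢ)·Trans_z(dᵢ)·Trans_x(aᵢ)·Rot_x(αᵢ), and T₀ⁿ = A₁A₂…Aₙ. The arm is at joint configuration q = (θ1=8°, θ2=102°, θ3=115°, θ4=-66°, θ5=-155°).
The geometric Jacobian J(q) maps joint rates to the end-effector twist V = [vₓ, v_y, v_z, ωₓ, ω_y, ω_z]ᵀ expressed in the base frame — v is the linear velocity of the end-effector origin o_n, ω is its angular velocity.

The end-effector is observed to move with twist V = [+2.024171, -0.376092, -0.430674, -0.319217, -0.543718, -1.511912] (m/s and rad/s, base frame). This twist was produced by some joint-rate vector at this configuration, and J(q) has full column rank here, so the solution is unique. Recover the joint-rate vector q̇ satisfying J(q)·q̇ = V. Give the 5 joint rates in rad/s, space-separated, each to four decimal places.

-0.9920 -0.7600 0.2660 -0.2380 0.8890

o_n = [0.1100, 0.7585, -1.2539]
J₁: ẑ×o_n = [-0.7585, 0.1100, 0.0000], ω = ẑ
J2: z=[-0.1392, 0.9903, 0.0000] o=[0.4357, 0.0612, 0.0600] → [-1.3011, -0.1829, 0.2255, -0.1392, 0.9903, 0.0000]
J3: z=[-0.1392, 0.9903, 0.0000] o=[0.2014, 0.5332, -0.7225] → [-0.5262, -0.0740, 0.0592, -0.1392, 0.9903, 0.0000]
J4: z=[-0.5960, -0.0838, -0.7986] o=[0.0917, 0.7400, -0.6623] → [0.0644, -0.3671, -0.0095, -0.5960, -0.0838, -0.7986]
J5: z=[-0.5960, -0.0838, -0.7986] o=[-0.2894, 0.1790, -0.8951] → [0.4929, -0.5328, -0.3119, -0.5960, -0.0838, -0.7986]
q̇ = J⁺·V = [-0.9920, -0.7600, 0.2660, -0.2380, 0.8890]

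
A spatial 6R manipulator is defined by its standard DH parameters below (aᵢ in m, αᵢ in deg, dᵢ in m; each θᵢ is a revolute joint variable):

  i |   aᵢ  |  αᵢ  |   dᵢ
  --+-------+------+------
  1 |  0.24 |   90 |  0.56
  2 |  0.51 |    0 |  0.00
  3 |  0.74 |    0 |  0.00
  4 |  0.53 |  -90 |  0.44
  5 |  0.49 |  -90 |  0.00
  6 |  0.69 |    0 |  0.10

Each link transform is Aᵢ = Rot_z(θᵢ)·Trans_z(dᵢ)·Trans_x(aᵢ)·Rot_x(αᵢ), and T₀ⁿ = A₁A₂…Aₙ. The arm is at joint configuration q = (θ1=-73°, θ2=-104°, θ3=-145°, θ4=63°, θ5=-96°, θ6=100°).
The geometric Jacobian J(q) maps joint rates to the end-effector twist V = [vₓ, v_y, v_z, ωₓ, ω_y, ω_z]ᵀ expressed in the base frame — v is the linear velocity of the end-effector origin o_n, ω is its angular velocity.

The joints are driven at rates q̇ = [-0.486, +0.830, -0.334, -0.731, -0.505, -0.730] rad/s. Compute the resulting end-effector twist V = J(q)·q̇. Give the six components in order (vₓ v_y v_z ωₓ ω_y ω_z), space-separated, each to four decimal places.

-0.1644 -0.1490 -0.0510 0.5242 -0.6499 -0.0597

o_n = [-0.9773, 0.3967, 1.4935]
J₁: ẑ×o_n = [-0.3967, -0.9773, 0.0000], ω = ẑ
J2: z=[-0.9563, -0.2924, 0.0000] o=[0.0702, -0.2295, 0.5600] → [-0.2729, 0.8928, -0.9051, -0.9563, -0.2924, 0.0000]
J3: z=[-0.9563, -0.2924, 0.0000] o=[0.0341, -0.1115, 0.0651] → [-0.4176, 1.3660, -0.7817, -0.9563, -0.2924, 0.0000]
J4: z=[-0.9563, -0.2924, 0.0000] o=[-0.0434, 0.1421, 0.7560] → [-0.2156, 0.7053, -0.5165, -0.9563, -0.2924, 0.0000]
J5: z=[-0.0306, 0.1000, -0.9945] o=[-0.6183, 0.5175, 0.8114] → [-0.0520, 0.3778, 0.0396, -0.0306, 0.1000, -0.9945]
J6: z=[-0.3891, 0.9153, 0.1040] o=[-1.0695, 0.3263, 0.8060] → [0.6220, 0.2771, -0.1117, -0.3891, 0.9153, 0.1040]
V = J·q̇ = [-0.1644, -0.1490, -0.0510, 0.5242, -0.6499, -0.0597]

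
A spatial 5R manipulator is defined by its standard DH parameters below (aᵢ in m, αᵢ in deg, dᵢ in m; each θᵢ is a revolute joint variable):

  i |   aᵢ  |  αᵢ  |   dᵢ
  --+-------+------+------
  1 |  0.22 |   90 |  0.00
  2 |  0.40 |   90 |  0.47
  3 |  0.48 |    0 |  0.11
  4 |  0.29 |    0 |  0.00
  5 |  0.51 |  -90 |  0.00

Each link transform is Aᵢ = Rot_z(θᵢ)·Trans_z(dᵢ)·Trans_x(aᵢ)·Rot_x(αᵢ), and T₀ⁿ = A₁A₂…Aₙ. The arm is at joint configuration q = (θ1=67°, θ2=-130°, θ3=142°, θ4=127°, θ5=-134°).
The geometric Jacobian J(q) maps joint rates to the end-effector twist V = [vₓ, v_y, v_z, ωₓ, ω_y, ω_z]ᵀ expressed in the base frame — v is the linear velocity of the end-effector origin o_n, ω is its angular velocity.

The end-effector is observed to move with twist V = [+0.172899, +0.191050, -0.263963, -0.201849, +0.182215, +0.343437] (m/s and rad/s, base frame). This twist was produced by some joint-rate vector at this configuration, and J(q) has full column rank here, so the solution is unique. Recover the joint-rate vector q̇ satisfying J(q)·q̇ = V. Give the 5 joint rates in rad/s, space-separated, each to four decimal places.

0.4180 -0.2570 -0.5120 0.8760 -0.4800

o_n = [0.9091, 0.0017, 0.3342]
J₁: ẑ×o_n = [-0.0017, 0.9091, 0.0000], ω = ẑ
J2: z=[0.9205, -0.3907, 0.0000] o=[0.0860, 0.2025, 0.0000] → [-0.1306, -0.3076, 0.1368, 0.9205, -0.3907, 0.0000]
J3: z=[-0.2993, -0.7051, 0.6428] o=[0.4181, -0.2178, -0.3064] → [-0.5928, 0.5073, 0.2805, -0.2993, -0.7051, 0.6428]
J4: z=[-0.2993, -0.7051, 0.6428] o=[0.7522, -0.1870, 0.0540] → [-0.3189, 0.1847, 0.0541, -0.2993, -0.7051, 0.6428]
J5: z=[-0.2993, -0.7051, 0.6428] o=[0.4866, -0.0707, 0.0579] → [-0.2414, 0.3543, 0.2763, -0.2993, -0.7051, 0.6428]
q̇ = J⁺·V = [0.4180, -0.2570, -0.5120, 0.8760, -0.4800]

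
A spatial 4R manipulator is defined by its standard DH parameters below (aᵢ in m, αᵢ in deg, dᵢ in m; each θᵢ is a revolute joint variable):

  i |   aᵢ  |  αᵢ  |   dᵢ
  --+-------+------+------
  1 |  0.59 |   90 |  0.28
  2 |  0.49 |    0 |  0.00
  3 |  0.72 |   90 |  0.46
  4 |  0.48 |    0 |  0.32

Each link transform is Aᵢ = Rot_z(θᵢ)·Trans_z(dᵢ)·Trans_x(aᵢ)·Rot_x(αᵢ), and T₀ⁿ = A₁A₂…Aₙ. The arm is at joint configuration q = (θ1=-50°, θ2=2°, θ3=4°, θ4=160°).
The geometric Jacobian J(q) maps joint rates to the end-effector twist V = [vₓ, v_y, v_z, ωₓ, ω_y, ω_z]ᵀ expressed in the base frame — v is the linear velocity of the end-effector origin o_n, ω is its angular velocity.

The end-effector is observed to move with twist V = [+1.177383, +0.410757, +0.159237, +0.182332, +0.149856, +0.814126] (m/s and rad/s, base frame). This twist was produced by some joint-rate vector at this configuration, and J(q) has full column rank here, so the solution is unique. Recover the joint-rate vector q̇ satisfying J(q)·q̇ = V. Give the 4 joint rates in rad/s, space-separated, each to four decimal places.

0.8370 0.4710 -0.7070 0.0230

o_n = [0.4093, -1.4588, 0.0070]
J₁: ẑ×o_n = [1.4588, 0.4093, -0.0000], ω = ẑ
J2: z=[-0.7660, -0.6428, 0.0000] o=[0.3792, -0.4520, 0.2800] → [0.1755, -0.2092, 0.7906, -0.7660, -0.6428, 0.0000]
J3: z=[-0.7660, -0.6428, 0.0000] o=[0.6940, -0.8271, 0.2971] → [0.1865, -0.2223, 0.3009, -0.7660, -0.6428, 0.0000]
J4: z=[0.0672, -0.0801, -0.9945] o=[0.8019, -1.6713, 0.3724] → [0.2406, 0.4150, -0.0172, 0.0672, -0.0801, -0.9945]
q̇ = J⁺·V = [0.8370, 0.4710, -0.7070, 0.0230]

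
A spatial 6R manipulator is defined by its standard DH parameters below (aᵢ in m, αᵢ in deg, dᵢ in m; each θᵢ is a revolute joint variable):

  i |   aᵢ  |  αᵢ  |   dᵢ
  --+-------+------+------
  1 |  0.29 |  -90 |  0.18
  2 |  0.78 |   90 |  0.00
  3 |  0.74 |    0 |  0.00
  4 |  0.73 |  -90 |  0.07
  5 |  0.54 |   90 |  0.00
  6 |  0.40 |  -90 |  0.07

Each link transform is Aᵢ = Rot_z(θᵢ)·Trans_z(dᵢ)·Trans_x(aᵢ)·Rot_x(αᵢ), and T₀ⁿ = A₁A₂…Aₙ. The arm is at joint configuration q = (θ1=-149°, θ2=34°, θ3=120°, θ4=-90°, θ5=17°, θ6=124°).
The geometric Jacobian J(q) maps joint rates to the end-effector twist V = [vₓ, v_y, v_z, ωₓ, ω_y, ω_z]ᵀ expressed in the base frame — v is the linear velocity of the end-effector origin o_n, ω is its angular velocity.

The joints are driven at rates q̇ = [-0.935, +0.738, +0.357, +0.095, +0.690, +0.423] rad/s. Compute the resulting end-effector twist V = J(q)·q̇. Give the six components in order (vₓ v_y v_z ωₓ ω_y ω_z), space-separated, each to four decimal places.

-0.7980 0.8542 -0.4958 0.4782 -1.3429 -0.0919

o_n = [-0.3423, -1.9026, -0.4296]
J₁: ẑ×o_n = [1.9026, -0.3423, 0.0000], ω = ẑ
J2: z=[0.5150, -0.8572, 0.0000] o=[-0.2486, -0.1494, 0.1800] → [0.5225, 0.3140, -0.9833, 0.5150, -0.8572, 0.0000]
J3: z=[-0.4793, -0.2880, 0.8290] o=[-0.8029, -0.4824, -0.2562] → [1.2273, 0.2987, 0.8134, -0.4793, -0.2880, 0.8290]
J4: z=[-0.4793, -0.2880, 0.8290] o=[-0.2099, -0.8737, -0.0493] → [0.9625, -0.2921, 0.4550, -0.4793, -0.2880, 0.8290]
J5: z=[0.8013, -0.5288, 0.2796] o=[-0.5047, -1.4767, -0.3448] → [0.1639, 0.1134, -0.2554, 0.8013, -0.5288, 0.2796]
J6: z=[-0.5630, -0.5088, 0.6512] o=[-0.6138, -1.8435, -0.7257] → [-0.1122, 0.3435, 0.1714, -0.5630, -0.5088, 0.6512]
V = J·q̇ = [-0.7980, 0.8542, -0.4958, 0.4782, -1.3429, -0.0919]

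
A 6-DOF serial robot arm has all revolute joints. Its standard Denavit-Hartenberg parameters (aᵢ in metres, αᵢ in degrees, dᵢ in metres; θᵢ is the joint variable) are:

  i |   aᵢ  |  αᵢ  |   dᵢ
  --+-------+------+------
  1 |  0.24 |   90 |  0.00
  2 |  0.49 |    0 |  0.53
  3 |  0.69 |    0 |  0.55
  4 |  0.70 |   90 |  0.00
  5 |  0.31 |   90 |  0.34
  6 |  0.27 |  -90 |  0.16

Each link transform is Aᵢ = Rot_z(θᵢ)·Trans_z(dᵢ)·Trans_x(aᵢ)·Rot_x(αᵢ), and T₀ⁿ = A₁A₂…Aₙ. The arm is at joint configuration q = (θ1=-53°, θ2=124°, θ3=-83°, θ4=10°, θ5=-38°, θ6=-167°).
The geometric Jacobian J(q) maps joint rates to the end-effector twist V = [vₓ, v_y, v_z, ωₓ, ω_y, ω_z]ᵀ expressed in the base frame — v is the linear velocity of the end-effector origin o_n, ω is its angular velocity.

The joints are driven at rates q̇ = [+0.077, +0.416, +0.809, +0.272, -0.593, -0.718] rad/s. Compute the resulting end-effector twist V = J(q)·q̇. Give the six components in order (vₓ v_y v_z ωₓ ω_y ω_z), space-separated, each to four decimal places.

o_n = [-0.0734, -1.4396, 1.1793]
J₁: ẑ×o_n = [1.4396, -0.0734, 0.0000], ω = ẑ
J2: z=[-0.7986, -0.6018, 0.0000] o=[0.1444, -0.1917, 0.0000] → [-0.7097, 0.9419, 0.8656, -0.7986, -0.6018, 0.0000]
J3: z=[-0.7986, -0.6018, 0.0000] o=[-0.4437, -0.2918, 0.4062] → [-0.4653, 0.6174, 1.1396, -0.7986, -0.6018, 0.0000]
J4: z=[-0.7986, -0.6018, 0.0000] o=[-0.5696, -1.0387, 0.8589] → [-0.1928, 0.2559, 0.6188, -0.7986, -0.6018, 0.0000]
J5: z=[0.4677, -0.6207, -0.6293] o=[-0.3045, -1.3905, 1.4029] → [0.1078, -0.0409, 0.1204, 0.4677, -0.6207, -0.6293]
J6: z=[0.3962, 0.7837, -0.4785] o=[0.0995, -1.6095, 1.3788] → [-0.0751, 0.1617, 0.2028, 0.3962, 0.7837, -0.4785]
V = J·q̇ = [-0.6233, 0.8634, 1.2333, -1.7573, -1.0955, 0.7937]

-0.6233 0.8634 1.2333 -1.7573 -1.0955 0.7937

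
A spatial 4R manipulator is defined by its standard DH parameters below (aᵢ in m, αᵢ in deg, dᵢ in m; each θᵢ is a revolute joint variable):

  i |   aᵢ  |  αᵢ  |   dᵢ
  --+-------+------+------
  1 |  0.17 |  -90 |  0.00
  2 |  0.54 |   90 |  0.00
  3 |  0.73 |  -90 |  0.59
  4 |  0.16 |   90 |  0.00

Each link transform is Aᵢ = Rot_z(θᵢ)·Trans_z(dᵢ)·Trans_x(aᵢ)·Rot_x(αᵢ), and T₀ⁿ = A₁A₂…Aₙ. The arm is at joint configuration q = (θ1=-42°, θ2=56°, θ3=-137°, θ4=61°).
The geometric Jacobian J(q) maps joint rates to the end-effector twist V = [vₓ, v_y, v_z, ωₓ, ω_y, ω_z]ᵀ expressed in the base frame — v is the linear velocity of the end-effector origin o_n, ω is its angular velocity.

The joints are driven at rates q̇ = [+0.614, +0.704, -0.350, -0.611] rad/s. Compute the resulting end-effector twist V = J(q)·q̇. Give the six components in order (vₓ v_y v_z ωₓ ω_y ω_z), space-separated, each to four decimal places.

0.6388 0.0498 -0.0046 0.3813 1.2053 0.7637

o_n = [0.0140, -0.7538, 0.2936]
J₁: ẑ×o_n = [0.7538, 0.0140, -0.0000], ω = ẑ
J2: z=[0.6691, 0.7431, 0.0000] o=[0.1263, -0.1138, 0.0000] → [0.2182, -0.1965, -0.3448, 0.6691, 0.7431, 0.0000]
J3: z=[0.6161, -0.5547, 0.5592] o=[0.3507, -0.3158, -0.4477] → [-0.1663, -0.6450, -0.4566, 0.6161, -0.5547, 0.5592]
J4: z=[-0.2060, -0.7987, -0.5654] o=[0.1592, -0.8133, 0.3249] → [0.0586, 0.0757, -0.1282, -0.2060, -0.7987, -0.5654]
V = J·q̇ = [0.6388, 0.0498, -0.0046, 0.3813, 1.2053, 0.7637]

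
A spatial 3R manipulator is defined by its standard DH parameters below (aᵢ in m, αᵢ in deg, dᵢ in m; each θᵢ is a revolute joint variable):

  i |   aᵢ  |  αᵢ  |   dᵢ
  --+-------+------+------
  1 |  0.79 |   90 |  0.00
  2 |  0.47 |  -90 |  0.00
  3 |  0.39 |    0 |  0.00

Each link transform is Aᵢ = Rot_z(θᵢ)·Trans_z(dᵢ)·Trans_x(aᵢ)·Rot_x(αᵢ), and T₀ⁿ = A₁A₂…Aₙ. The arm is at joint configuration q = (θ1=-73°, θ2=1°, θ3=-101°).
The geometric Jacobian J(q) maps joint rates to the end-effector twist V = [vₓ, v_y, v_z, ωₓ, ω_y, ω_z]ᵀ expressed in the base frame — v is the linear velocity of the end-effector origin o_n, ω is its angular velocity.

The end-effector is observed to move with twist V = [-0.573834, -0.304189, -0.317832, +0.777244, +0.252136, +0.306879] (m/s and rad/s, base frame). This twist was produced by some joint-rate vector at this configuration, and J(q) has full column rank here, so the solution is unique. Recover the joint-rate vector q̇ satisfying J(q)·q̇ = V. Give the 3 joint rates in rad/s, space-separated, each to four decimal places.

o_n = [-0.0195, -1.2457, 0.0069]
J₁: ẑ×o_n = [1.2457, -0.0195, 0.0000], ω = ẑ
J2: z=[-0.9563, -0.2924, 0.0000] o=[0.2310, -0.7555, 0.0000] → [-0.0020, 0.0066, 0.3955, -0.9563, -0.2924, 0.0000]
J3: z=[-0.0051, 0.0167, 0.9998] o=[0.3684, -1.2049, 0.0082] → [0.0407, -0.3878, 0.0067, -0.0051, 0.0167, 0.9998]
q̇ = J⁺·V = [-0.4880, -0.8170, 0.7950]

-0.4880 -0.8170 0.7950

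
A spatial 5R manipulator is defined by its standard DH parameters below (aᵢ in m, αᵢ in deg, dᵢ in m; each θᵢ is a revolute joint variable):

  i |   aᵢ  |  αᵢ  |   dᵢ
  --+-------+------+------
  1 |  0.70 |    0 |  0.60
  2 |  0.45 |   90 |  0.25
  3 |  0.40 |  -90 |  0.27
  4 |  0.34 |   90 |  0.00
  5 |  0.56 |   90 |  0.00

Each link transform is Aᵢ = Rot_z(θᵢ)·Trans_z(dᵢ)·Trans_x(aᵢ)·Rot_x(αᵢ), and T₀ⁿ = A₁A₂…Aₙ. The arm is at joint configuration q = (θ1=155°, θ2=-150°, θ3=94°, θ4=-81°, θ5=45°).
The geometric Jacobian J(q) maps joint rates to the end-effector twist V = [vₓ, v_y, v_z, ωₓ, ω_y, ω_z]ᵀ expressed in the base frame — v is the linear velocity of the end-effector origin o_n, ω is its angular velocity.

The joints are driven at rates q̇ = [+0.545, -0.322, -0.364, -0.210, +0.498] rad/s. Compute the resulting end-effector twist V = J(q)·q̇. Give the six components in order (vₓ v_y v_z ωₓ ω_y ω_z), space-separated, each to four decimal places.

o_n = [-0.5285, -0.6956, 1.3363]
J₁: ẑ×o_n = [0.6956, -0.5285, 0.0000], ω = ẑ
J2: z=[0.0000, 0.0000, 1.0000] o=[-0.6344, 0.2958, 0.6000] → [0.9915, 0.1059, -0.0000, 0.0000, 0.0000, 1.0000]
J3: z=[0.0872, -0.9962, 0.0000] o=[-0.1861, 0.3351, 0.8500] → [-0.4844, -0.0424, -0.4309, 0.0872, -0.9962, 0.0000]
J4: z=[-0.9938, -0.0869, -0.0698] o=[-0.1904, 0.0636, 1.2490] → [-0.0605, 0.1103, 0.7251, -0.9938, -0.0869, -0.0698]
J5: z=[0.0823, -0.1498, -0.9853] o=[-0.1648, -0.2712, 1.3021] → [-0.4233, 0.3556, -0.0894, 0.0823, -0.1498, -0.9853]
V = J·q̇ = [0.0381, -0.1528, -0.0399, 0.2179, 0.3063, -0.2530]

0.0381 -0.1528 -0.0399 0.2179 0.3063 -0.2530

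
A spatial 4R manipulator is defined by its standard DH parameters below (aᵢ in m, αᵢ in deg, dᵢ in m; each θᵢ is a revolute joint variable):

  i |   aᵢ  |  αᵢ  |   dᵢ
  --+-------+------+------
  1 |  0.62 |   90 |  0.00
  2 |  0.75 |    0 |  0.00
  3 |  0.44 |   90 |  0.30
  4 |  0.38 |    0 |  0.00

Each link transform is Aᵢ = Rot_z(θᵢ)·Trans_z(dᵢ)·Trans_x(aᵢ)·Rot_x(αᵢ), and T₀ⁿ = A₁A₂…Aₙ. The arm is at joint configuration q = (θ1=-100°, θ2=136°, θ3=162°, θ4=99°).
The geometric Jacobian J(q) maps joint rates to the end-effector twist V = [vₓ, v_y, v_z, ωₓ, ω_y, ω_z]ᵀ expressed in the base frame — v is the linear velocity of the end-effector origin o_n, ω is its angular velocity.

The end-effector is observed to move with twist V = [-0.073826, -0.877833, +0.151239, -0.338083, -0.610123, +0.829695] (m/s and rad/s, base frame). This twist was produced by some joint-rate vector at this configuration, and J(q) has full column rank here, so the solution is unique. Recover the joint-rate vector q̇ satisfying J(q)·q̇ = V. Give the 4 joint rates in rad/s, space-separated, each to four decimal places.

o_n = [-0.7101, -0.1379, 0.1850]
J₁: ẑ×o_n = [0.1379, -0.7101, 0.0000], ω = ẑ
J2: z=[-0.9848, 0.1736, 0.0000] o=[-0.1077, -0.6106, 0.0000] → [0.0321, 0.1822, -0.3608, -0.9848, 0.1736, 0.0000]
J3: z=[-0.9848, 0.1736, 0.0000] o=[-0.0140, -0.0793, 0.5210] → [-0.0583, -0.3309, 0.1787, -0.9848, 0.1736, 0.0000]
J4: z=[0.1533, 0.8695, -0.4695] o=[-0.3453, -0.2306, 0.1325] → [0.0891, 0.1632, 0.3314, 0.1533, 0.8695, -0.4695]
q̇ = J⁺·V = [0.4790, -0.6640, 0.8910, -0.7470]

0.4790 -0.6640 0.8910 -0.7470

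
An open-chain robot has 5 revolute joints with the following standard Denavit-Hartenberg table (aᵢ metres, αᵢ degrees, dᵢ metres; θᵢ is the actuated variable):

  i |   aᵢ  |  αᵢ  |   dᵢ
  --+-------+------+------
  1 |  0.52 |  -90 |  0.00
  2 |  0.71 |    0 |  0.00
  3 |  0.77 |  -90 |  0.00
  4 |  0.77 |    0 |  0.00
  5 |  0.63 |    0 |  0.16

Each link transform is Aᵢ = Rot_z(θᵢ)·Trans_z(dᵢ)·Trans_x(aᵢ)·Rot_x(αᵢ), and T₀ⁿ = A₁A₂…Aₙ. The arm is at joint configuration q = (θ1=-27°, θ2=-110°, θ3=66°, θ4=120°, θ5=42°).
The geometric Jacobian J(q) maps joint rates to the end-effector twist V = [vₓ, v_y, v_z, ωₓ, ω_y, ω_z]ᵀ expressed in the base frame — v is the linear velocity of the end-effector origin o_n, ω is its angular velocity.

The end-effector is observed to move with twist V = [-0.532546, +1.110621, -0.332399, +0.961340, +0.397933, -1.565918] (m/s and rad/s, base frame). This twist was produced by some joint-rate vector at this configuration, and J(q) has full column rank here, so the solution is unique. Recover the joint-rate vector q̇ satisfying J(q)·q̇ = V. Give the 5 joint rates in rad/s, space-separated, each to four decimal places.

o_n = [-0.1824, -0.8740, 0.4033]
J₁: ẑ×o_n = [0.8740, -0.1824, 0.0000], ω = ẑ
J2: z=[0.4540, 0.8910, 0.0000] o=[0.4633, -0.2361, 0.0000] → [0.3594, -0.1831, 0.2857, 0.4540, 0.8910, 0.0000]
J3: z=[0.4540, 0.8910, 0.0000] o=[0.2470, -0.1258, 0.6672] → [-0.2351, 0.1198, 0.0429, 0.4540, 0.8910, 0.0000]
J4: z=[0.6189, -0.3154, -0.7193] o=[0.7405, -0.3773, 1.2021] → [-0.1054, 1.1582, -0.5985, 0.6189, -0.3154, -0.7193]
J5: z=[0.6189, -0.3154, -0.7193] o=[0.1910, -0.8457, 0.9346] → [0.1472, 0.5974, -0.1352, 0.6189, -0.3154, -0.7193]
q̇ = J⁺·V = [-0.8660, 0.8550, -0.0640, 0.9550, 0.0180]

-0.8660 0.8550 -0.0640 0.9550 0.0180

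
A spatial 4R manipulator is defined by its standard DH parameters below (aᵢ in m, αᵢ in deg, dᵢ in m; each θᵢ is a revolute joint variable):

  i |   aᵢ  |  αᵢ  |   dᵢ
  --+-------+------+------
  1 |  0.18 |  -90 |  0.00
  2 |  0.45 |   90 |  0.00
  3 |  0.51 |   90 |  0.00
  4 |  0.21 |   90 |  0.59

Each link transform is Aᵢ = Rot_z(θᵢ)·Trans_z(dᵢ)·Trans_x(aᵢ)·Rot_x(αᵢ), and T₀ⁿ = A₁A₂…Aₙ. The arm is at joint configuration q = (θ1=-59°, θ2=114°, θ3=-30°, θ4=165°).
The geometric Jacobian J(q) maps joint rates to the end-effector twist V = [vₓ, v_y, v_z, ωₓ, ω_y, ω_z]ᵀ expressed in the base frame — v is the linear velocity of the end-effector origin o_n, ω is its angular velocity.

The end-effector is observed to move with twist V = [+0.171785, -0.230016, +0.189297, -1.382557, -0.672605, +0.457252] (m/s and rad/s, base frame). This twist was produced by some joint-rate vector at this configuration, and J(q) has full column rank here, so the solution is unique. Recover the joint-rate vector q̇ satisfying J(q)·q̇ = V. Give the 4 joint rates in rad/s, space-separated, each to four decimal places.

o_n = [-0.5395, -0.3923, -0.4067]
J₁: ẑ×o_n = [0.3923, -0.5395, 0.0000], ω = ẑ
J2: z=[0.8572, 0.5150, 0.0000] o=[0.0927, -0.1543, 0.0000] → [-0.2095, 0.3486, 0.1216, 0.8572, 0.5150, 0.0000]
J3: z=[0.4705, -0.7831, -0.4067] o=[-0.0016, 0.0026, -0.4111] → [-0.1641, 0.2167, -0.6071, 0.4705, -0.7831, -0.4067]
J4: z=[-0.6376, -0.6204, 0.4568] o=[-0.3127, 0.0252, -0.8146] → [-0.0623, 0.1564, 0.1255, -0.6376, -0.6204, 0.4568]
q̇ = J⁺·V = [-0.0300, -0.8560, -0.3220, 0.7800]

-0.0300 -0.8560 -0.3220 0.7800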